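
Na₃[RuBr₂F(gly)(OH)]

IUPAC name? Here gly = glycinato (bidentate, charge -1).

sodium dibromofluoro(glycinato)hydroxoruthenate(II)

The 3 sodium counter-ions carry a total charge of +3, so each complex ion is 3−.
Ligand charges: 1×hydroxo (-1 each), 1×fluoro (-1 each), 2×bromo (-1 each), 1×glycinato (-1 each); total -5. So Ru + (-5) = 3−, giving Ru = +2.
Ligands are named alphabetically: bromo before fluoro before glycinato before hydroxo.
The complex ion is anionic, so ruthenium takes the -ate form ruthenate(II).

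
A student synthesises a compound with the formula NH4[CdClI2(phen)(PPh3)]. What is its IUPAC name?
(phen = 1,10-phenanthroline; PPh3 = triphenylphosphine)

ammonium chlorodiiodo(1,10-phenanthroline)(triphenylphosphine)cadmate(II)

The 1 ammonium counter-ion carries a total charge of +1, so each complex ion is 1−.
Ligand charges: 1×chloro (-1 each), 2×iodo (-1 each), 1×1,10-phenanthroline (neutral), 1×triphenylphosphine (neutral); total -3. So Cd + (-3) = 1−, giving Cd = +2.
Ligands are named alphabetically: chloro before iodo before phenanthroline before triphenylphosphine.
The complex ion is anionic, so cadmium takes the -ate form cadmate(II).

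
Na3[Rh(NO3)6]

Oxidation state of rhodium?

+3

3 sodium outside the brackets (+1 each) → the complex ion is 3−.
Ligand charges: 6×NO3 = -6; sum -6.
Rh + (-6) = 3− ⇒ Rh is +3.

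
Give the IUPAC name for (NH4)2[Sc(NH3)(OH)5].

ammonium amminepentahydroxoscandate(III)

The 2 ammonium counter-ions carry a total charge of +2, so each complex ion is 2−.
Ligand charges: 5×hydroxo (-1 each), 1×ammine (neutral); total -5. So Sc + (-5) = 2−, giving Sc = +3.
Ligands are named alphabetically: ammine before hydroxo.
The complex ion is anionic, so scandium takes the -ate form scandate(III).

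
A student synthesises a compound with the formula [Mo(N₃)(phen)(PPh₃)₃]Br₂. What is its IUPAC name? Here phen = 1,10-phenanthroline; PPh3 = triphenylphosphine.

The 2 bromide counter-ions carry a total charge of -2, so each complex ion is 2+.
Ligand charges: 1×1,10-phenanthroline (neutral), 1×azido (-1 each), 3×triphenylphosphine (neutral); total -1. So Mo + (-1) = 2+, giving Mo = +3.
Ligands are named alphabetically: azido before phenanthroline before triphenylphosphine.

azido(1,10-phenanthroline)tris(triphenylphosphine)molybdenum(III) bromide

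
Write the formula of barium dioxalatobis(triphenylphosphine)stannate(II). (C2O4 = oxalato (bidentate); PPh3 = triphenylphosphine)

Ba[Sn(C2O4)2(PPh3)2]

Ligands: 2 oxalato (C2O4, -2), 2 triphenylphosphine (PPh3, neutral). Ligand charge sum = -4.
With Sn in oxidation state +2, the complex ion is [Sn...]^2−.
Charge balance with barium (+2) requires 1 complex ion per 1 barium.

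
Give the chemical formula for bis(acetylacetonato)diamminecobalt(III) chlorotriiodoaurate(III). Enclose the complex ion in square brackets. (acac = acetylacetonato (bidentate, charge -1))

[Co(acac)2(NH3)2][AuClI3]

Cation [Co…]: ligand charges -2, Co(III) ⇒ ion charge 1+.
Anion [Au…]: ligand charges -4, Au(III) ⇒ ion charge 1−.
One 1+ cation balances one 1− anion.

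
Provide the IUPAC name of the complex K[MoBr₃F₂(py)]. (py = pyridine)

The 1 potassium counter-ion carries a total charge of +1, so each complex ion is 1−.
Ligand charges: 2×fluoro (-1 each), 3×bromo (-1 each), 1×pyridine (neutral); total -5. So Mo + (-5) = 1−, giving Mo = +4.
Ligands are named alphabetically: bromo before fluoro before pyridine.
The complex ion is anionic, so molybdenum takes the -ate form molybdate(IV).

potassium tribromodifluoro(pyridine)molybdate(IV)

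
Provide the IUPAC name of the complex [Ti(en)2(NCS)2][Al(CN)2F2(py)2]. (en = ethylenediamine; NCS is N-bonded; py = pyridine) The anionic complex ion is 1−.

Both ions are complex: the cation is named first with the plain metal name, the anion second with the -ate form; each ion's ligands are alphabetised independently.
The complex anion is given as 1−; its ligand charges sum to -4, so Al = +3.
A 1:1 salt means the cation carries the equal and opposite charge, 1+.
Cation: ligand charges sum to -2; for the ion to be 1+, Ti = +3.

bis(ethylenediamine)diisothiocyanatotitanium(III) dicyanodifluorobis(pyridine)aluminate(III)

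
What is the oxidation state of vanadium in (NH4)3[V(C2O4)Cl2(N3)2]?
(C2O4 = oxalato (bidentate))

+3

3 ammonium outside the brackets (+1 each) → the complex ion is 3−.
Ligand charges: 2×Cl = -2; 2×N3 = -2; 1×C2O4 = -2; sum -6.
V + (-6) = 3− ⇒ V is +3.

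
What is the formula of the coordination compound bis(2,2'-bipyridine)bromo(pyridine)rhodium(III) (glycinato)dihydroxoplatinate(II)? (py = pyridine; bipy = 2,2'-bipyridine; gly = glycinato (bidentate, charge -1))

[Rh(bipy)2Br(py)][Pt(gly)(OH)2]2

Cation [Rh…]: ligand charges -1, Rh(III) ⇒ ion charge 2+.
Anion [Pt…]: ligand charges -3, Pt(II) ⇒ ion charge 1−.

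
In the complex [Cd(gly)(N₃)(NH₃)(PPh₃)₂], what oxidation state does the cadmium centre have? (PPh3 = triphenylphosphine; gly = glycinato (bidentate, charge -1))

No counter-ion: the bracketed complex is neutral.
Ligand charges: 2×PPh3 neutral; 1×NH3 neutral; 1×N3 = -1; 1×gly = -1; sum -2.
Cd + (-2) = 0 ⇒ Cd is +2.

+2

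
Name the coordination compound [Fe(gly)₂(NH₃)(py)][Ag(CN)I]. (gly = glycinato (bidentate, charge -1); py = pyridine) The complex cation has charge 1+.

The complex cation is given as 1+; its ligand charges sum to -2, so Fe = +3.
A 1:1 salt means the anion carries the equal and opposite charge, 1−.
Anion: ligand charges sum to -2; for the ion to be 1−, Ag = +1.

amminebis(glycinato)(pyridine)iron(III) cyanoiodoargentate(I)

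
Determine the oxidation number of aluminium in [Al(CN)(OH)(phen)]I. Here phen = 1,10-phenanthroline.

+3

1 iodide outside the brackets (-1 each) → the complex ion is 1+.
Ligand charges: 1×OH = -1; 1×CN = -1; 1×phen neutral; sum -2.
Al + (-2) = 1+ ⇒ Al is +3.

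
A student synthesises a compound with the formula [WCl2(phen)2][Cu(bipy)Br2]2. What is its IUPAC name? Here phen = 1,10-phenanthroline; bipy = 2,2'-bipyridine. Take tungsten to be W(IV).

W is given as +4; the cation's ligand charges sum to -2, so the complex cation is 2+.
With 2 anions per cation, each anion must be 2/2 = 1−.
Anion: ligand charges sum to -2; for the ion to be 1−, Cu = +1.

dichlorobis(1,10-phenanthroline)tungsten(IV) (2,2'-bipyridine)dibromocuprate(I)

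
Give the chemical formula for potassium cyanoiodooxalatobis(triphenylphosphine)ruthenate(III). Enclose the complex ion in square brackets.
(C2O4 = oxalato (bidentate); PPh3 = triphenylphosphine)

Ligands: 1 cyano (CN, -1), 1 oxalato (C2O4, -2), 2 triphenylphosphine (PPh3, neutral), 1 iodo (I, -1). Ligand charge sum = -4.
With Ru in oxidation state +3, the complex ion is [Ru...]^1−.
Charge balance with potassium (+1) requires 1 complex ion per 1 potassium.

K[Ru(C2O4)(CN)I(PPh3)2]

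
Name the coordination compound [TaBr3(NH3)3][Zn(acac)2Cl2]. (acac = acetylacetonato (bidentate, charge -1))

triamminetribromotantalum(V) bis(acetylacetonato)dichlorozincate(II)

Both ions are complex: the cation is named first with the plain metal name, the anion second with the -ate form; each ion's ligands are alphabetised independently.
Zinc is always +2 in its complexes; the anion's ligand charges sum to -4, so the complex anion is 2−.
A 1:1 salt means the cation carries the equal and opposite charge, 2+.
Cation: ligand charges sum to -3; for the ion to be 2+, Ta = +5.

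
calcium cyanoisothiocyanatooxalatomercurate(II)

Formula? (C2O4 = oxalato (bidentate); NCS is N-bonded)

Ca[Hg(C2O4)(CN)(NCS)]

Ligands: 1 oxalato (C2O4, -2), 1 cyano (CN, -1), 1 isothiocyanato (NCS, -1). Ligand charge sum = -4.
With Hg in oxidation state +2, the complex ion is [Hg...]^2−.
Charge balance with calcium (+2) requires 1 complex ion per 1 calcium.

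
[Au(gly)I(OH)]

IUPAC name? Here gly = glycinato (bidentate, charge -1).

There is no counter-ion, so the complex is neutral overall.
Ligand charges: 1×iodo (-1 each), 1×glycinato (-1 each), 1×hydroxo (-1 each); total -3. So Au + (-3) = 0, giving Au = +3.
Ligands are named alphabetically: glycinato before hydroxo before iodo.

(glycinato)hydroxoiodogold(III)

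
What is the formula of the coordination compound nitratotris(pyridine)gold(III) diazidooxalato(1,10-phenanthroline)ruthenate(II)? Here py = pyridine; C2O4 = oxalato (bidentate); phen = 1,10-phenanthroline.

[Au(NO3)(py)3][Ru(C2O4)(N3)2(phen)]

Cation [Au…]: ligand charges -1, Au(III) ⇒ ion charge 2+.
Anion [Ru…]: ligand charges -4, Ru(II) ⇒ ion charge 2−.
One 2+ cation balances one 2− anion.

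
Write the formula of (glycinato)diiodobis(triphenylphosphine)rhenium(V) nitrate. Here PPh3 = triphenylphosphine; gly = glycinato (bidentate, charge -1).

[Re(gly)I2(PPh3)2](NO3)2

Ligands: 2 iodo (I, -1), 2 triphenylphosphine (PPh3, neutral), 1 glycinato (gly, -1). Ligand charge sum = -3.
Charge balance with nitrate (-1) requires 1 complex ion per 2 nitrate.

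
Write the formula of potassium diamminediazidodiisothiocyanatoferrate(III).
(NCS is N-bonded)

Ligands: 2 ammine (NH3, neutral), 2 isothiocyanato (NCS, -1), 2 azido (N3, -1). Ligand charge sum = -4.
With Fe in oxidation state +3, the complex ion is [Fe...]^1−.
Charge balance with potassium (+1) requires 1 complex ion per 1 potassium.

K[Fe(N3)2(NCS)2(NH3)2]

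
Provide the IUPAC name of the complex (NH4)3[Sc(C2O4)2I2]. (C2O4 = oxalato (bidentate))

The 3 ammonium counter-ions carry a total charge of +3, so each complex ion is 3−.
Ligand charges: 2×iodo (-1 each), 2×oxalato (-2 each); total -6. So Sc + (-6) = 3−, giving Sc = +3.
Ligands are named alphabetically: iodo before oxalato.
The complex ion is anionic, so scandium takes the -ate form scandate(III).

ammonium diiododioxalatoscandate(III)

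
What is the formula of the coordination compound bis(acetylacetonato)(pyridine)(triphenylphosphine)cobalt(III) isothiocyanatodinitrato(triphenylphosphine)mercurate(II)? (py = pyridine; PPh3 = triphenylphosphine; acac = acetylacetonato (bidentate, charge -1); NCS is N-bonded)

[Co(acac)2(PPh3)(py)][Hg(NCS)(NO3)2(PPh3)]

Cation [Co…]: ligand charges -2, Co(III) ⇒ ion charge 1+.
Anion [Hg…]: ligand charges -3, Hg(II) ⇒ ion charge 1−.
One 1+ cation balances one 1− anion.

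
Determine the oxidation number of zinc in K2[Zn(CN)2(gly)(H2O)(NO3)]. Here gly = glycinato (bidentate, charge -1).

+2

2 potassium outside the brackets (+1 each) → the complex ion is 2−.
Ligand charges: 1×H2O neutral; 2×CN = -2; 1×NO3 = -1; 1×gly = -1; sum -4.
Zn + (-4) = 2− ⇒ Zn is +2.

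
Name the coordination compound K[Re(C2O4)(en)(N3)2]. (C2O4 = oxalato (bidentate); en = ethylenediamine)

potassium diazido(ethylenediamine)oxalatorhenate(III)

The 1 potassium counter-ion carries a total charge of +1, so each complex ion is 1−.
Ligand charges: 1×oxalato (-2 each), 2×azido (-1 each), 1×ethylenediamine (neutral); total -4. So Re + (-4) = 1−, giving Re = +3.
The complex ion is anionic, so rhenium takes the -ate form rhenate(III).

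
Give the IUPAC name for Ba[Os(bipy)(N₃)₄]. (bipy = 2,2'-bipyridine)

barium tetraazido(2,2'-bipyridine)osmate(II)

The 1 barium counter-ion carries a total charge of +2, so each complex ion is 2−.
Ligand charges: 1×2,2'-bipyridine (neutral), 4×azido (-1 each); total -4. So Os + (-4) = 2−, giving Os = +2.
The complex ion is anionic, so osmium takes the -ate form osmate(II).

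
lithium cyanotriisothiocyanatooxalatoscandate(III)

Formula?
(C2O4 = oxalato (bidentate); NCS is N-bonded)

Li3[Sc(C2O4)(CN)(NCS)3]

Ligands: 1 oxalato (C2O4, -2), 1 cyano (CN, -1), 3 isothiocyanato (NCS, -1). Ligand charge sum = -6.
Charge balance with lithium (+1) requires 1 complex ion per 3 lithium.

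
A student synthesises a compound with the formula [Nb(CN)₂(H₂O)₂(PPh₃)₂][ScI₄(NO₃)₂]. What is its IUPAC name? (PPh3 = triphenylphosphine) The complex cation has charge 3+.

The complex cation is given as 3+; its ligand charges sum to -2, so Nb = +5.
A 1:1 salt means the anion carries the equal and opposite charge, 3−.
Anion: ligand charges sum to -6; for the ion to be 3−, Sc = +3.

diaquadicyanobis(triphenylphosphine)niobium(V) tetraiododinitratoscandate(III)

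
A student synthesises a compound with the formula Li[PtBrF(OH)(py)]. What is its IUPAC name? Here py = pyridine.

lithium bromofluorohydroxo(pyridine)platinate(II)

The 1 lithium counter-ion carries a total charge of +1, so each complex ion is 1−.
Ligand charges: 1×hydroxo (-1 each), 1×bromo (-1 each), 1×pyridine (neutral), 1×fluoro (-1 each); total -3. So Pt + (-3) = 1−, giving Pt = +2.
The complex ion is anionic, so platinum takes the -ate form platinate(II).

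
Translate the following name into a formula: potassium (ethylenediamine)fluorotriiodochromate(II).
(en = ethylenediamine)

Ligands: 1 ethylenediamine (en, neutral), 1 fluoro (F, -1), 3 iodo (I, -1). Ligand charge sum = -4.
Charge balance with potassium (+1) requires 1 complex ion per 2 potassium.

K2[Cr(en)FI3]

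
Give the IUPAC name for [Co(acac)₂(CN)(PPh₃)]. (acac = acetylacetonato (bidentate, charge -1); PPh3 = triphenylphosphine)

bis(acetylacetonato)cyano(triphenylphosphine)cobalt(III)

There is no counter-ion, so the complex is neutral overall.
Ligand charges: 1×cyano (-1 each), 2×acetylacetonato (-1 each), 1×triphenylphosphine (neutral); total -3. So Co + (-3) = 0, giving Co = +3.
Ligands are named alphabetically: acetylacetonato before cyano before triphenylphosphine.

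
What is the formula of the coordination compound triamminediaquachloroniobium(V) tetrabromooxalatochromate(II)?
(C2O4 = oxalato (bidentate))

[NbCl(H2O)2(NH3)3][CrBr4(C2O4)]

Cation [Nb…]: ligand charges -1, Nb(V) ⇒ ion charge 4+.
Anion [Cr…]: ligand charges -6, Cr(II) ⇒ ion charge 4−.
One 4+ cation balances one 4− anion.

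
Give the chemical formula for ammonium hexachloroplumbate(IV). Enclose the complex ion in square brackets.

(NH4)2[PbCl6]

Ligands: 6 chloro (Cl, -1). Ligand charge sum = -6.
With Pb in oxidation state +4, the complex ion is [Pb...]^2−.
Charge balance with ammonium (+1) requires 1 complex ion per 2 ammonium.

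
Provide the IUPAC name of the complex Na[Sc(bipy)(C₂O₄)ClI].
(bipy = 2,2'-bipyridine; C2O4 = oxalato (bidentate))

sodium (2,2'-bipyridine)chloroiodooxalatoscandate(III)

The 1 sodium counter-ion carries a total charge of +1, so each complex ion is 1−.
Ligand charges: 1×chloro (-1 each), 1×iodo (-1 each), 1×2,2'-bipyridine (neutral), 1×oxalato (-2 each); total -4. So Sc + (-4) = 1−, giving Sc = +3.
Ligands are named alphabetically: bipyridine before chloro before iodo before oxalato.
The complex ion is anionic, so scandium takes the -ate form scandate(III).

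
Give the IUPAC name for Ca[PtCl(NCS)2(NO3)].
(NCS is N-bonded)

The 1 calcium counter-ion carries a total charge of +2, so each complex ion is 2−.
Ligand charges: 1×chloro (-1 each), 2×isothiocyanato (-1 each), 1×nitrato (-1 each); total -4. So Pt + (-4) = 2−, giving Pt = +2.
The complex ion is anionic, so platinum takes the -ate form platinate(II).

calcium chlorodiisothiocyanatonitratoplatinate(II)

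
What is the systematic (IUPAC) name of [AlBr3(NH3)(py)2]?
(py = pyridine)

There is no counter-ion, so the complex is neutral overall.
Ligand charges: 2×pyridine (neutral), 3×bromo (-1 each), 1×ammine (neutral); total -3. So Al + (-3) = 0, giving Al = +3.
Ligands are named alphabetically: ammine before bromo before pyridine.

amminetribromobis(pyridine)aluminium(III)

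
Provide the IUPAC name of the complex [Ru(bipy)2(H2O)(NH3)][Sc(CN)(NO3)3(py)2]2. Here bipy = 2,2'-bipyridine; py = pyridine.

ammineaquabis(2,2'-bipyridine)ruthenium(II) cyanotrinitratobis(pyridine)scandate(III)

Both ions are complex: the cation is named first with the plain metal name, the anion second with the -ate form; each ion's ligands are alphabetised independently.
Scandium is always +3 in its complexes; the anion's ligand charges sum to -4, so the complex anion is 1−.
With 2 anions per cation, the cation must be 2×1 = 2+.
Cation: ligand charges sum to 0; for the ion to be 2+, Ru = +2.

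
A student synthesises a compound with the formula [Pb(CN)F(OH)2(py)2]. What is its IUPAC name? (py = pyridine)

cyanofluorodihydroxobis(pyridine)lead(IV)

There is no counter-ion, so the complex is neutral overall.
Ligand charges: 1×fluoro (-1 each), 1×cyano (-1 each), 2×pyridine (neutral), 2×hydroxo (-1 each); total -4. So Pb + (-4) = 0, giving Pb = +4.
Ligands are named alphabetically: cyano before fluoro before hydroxo before pyridine.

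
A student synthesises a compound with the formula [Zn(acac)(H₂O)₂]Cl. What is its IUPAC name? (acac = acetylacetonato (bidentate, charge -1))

(acetylacetonato)diaquazinc(II) chloride

The 1 chloride counter-ion carries a total charge of -1, so each complex ion is 1+.
Ligand charges: 1×acetylacetonato (-1 each), 2×aqua (neutral); total -1. So Zn + (-1) = 1+, giving Zn = +2.
Ligands are named alphabetically: acetylacetonato before aqua.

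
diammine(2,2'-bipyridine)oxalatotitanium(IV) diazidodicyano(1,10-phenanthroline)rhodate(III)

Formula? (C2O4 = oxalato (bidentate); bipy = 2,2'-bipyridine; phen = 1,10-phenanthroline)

[Ti(bipy)(C2O4)(NH3)2][Rh(CN)2(N3)2(phen)]2

Cation [Ti…]: ligand charges -2, Ti(IV) ⇒ ion charge 2+.
Anion [Rh…]: ligand charges -4, Rh(III) ⇒ ion charge 1−.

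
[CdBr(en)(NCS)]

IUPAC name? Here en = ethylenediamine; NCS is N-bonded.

There is no counter-ion, so the complex is neutral overall.
Ligand charges: 1×bromo (-1 each), 1×ethylenediamine (neutral), 1×isothiocyanato (-1 each); total -2. So Cd + (-2) = 0, giving Cd = +2.
Ligands are named alphabetically: bromo before ethylenediamine before isothiocyanato.

bromo(ethylenediamine)isothiocyanatocadmium(II)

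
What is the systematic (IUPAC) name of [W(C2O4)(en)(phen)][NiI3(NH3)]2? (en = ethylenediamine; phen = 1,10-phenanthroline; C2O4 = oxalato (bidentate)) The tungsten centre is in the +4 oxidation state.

Both ions are complex: the cation is named first with the plain metal name, the anion second with the -ate form; each ion's ligands are alphabetised independently.
W is given as +4; the cation's ligand charges sum to -2, so the complex cation is 2+.
With 2 anions per cation, each anion must be 2/2 = 1−.
Anion: ligand charges sum to -3; for the ion to be 1−, Ni = +2.

(ethylenediamine)oxalato(1,10-phenanthroline)tungsten(IV) amminetriiodonickelate(II)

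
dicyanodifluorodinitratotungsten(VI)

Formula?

[W(CN)2F2(NO3)2]

Ligands: 2 fluoro (F, -1), 2 nitrato (NO3, -1), 2 cyano (CN, -1). Ligand charge sum = -6.
With W in oxidation state +6, the complex ion is [W...].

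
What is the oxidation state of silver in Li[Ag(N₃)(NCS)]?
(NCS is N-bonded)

+1

1 lithium outside the brackets (+1 each) → the complex ion is 1−.
Ligand charges: 1×NCS = -1; 1×N3 = -1; sum -2.
Ag + (-2) = 1− ⇒ Ag is +1.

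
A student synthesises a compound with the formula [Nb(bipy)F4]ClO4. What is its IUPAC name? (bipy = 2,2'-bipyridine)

(2,2'-bipyridine)tetrafluoroniobium(V) perchlorate

The 1 perchlorate counter-ion carries a total charge of -1, so each complex ion is 1+.
Ligand charges: 4×fluoro (-1 each), 1×2,2'-bipyridine (neutral); total -4. So Nb + (-4) = 1+, giving Nb = +5.
Ligands are named alphabetically: bipyridine before fluoro.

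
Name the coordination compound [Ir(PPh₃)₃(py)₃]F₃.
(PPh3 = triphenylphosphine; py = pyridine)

The 3 fluoride counter-ions carry a total charge of -3, so each complex ion is 3+.
Ligand charges: 3×triphenylphosphine (neutral), 3×pyridine (neutral); total 0. So Ir + (0) = 3+, giving Ir = +3.
Ligands are named alphabetically: pyridine before triphenylphosphine.

tris(pyridine)tris(triphenylphosphine)iridium(III) fluoride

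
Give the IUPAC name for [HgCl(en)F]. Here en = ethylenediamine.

chloro(ethylenediamine)fluoromercury(II)

There is no counter-ion, so the complex is neutral overall.
Ligand charges: 1×fluoro (-1 each), 1×ethylenediamine (neutral), 1×chloro (-1 each); total -2. So Hg + (-2) = 0, giving Hg = +2.
Ligands are named alphabetically: chloro before ethylenediamine before fluoro.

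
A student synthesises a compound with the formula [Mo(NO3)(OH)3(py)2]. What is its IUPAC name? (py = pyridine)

There is no counter-ion, so the complex is neutral overall.
Ligand charges: 3×hydroxo (-1 each), 1×nitrato (-1 each), 2×pyridine (neutral); total -4. So Mo + (-4) = 0, giving Mo = +4.
Ligands are named alphabetically: hydroxo before nitrato before pyridine.

trihydroxonitratobis(pyridine)molybdenum(IV)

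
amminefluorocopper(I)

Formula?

[CuF(NH3)]

Ligands: 1 fluoro (F, -1), 1 ammine (NH3, neutral). Ligand charge sum = -1.
With Cu in oxidation state +1, the complex ion is [Cu...].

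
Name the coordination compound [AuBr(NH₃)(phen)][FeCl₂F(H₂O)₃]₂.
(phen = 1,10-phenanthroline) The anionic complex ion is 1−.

Both ions are complex: the cation is named first with the plain metal name, the anion second with the -ate form; each ion's ligands are alphabetised independently.
The complex anion is given as 1−; its ligand charges sum to -3, so Fe = +2.
With 2 anions per cation, the cation must be 2×1 = 2+.
Cation: ligand charges sum to -1; for the ion to be 2+, Au = +3.

amminebromo(1,10-phenanthroline)gold(III) triaquadichlorofluoroferrate(II)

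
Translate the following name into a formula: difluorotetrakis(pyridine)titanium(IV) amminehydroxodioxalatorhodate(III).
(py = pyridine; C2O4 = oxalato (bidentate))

Cation [Ti…]: ligand charges -2, Ti(IV) ⇒ ion charge 2+.
Anion [Rh…]: ligand charges -5, Rh(III) ⇒ ion charge 2−.

[TiF2(py)4][Rh(C2O4)2(NH3)(OH)]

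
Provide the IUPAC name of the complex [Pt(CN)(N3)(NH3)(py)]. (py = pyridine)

ammineazidocyano(pyridine)platinum(II)

There is no counter-ion, so the complex is neutral overall.
Ligand charges: 1×cyano (-1 each), 1×ammine (neutral), 1×azido (-1 each), 1×pyridine (neutral); total -2. So Pt + (-2) = 0, giving Pt = +2.
Ligands are named alphabetically: ammine before azido before cyano before pyridine.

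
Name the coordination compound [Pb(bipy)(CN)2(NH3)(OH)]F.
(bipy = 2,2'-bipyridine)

The 1 fluoride counter-ion carries a total charge of -1, so each complex ion is 1+.
Ligand charges: 1×ammine (neutral), 1×hydroxo (-1 each), 2×cyano (-1 each), 1×2,2'-bipyridine (neutral); total -3. So Pb + (-3) = 1+, giving Pb = +4.
Ligands are named alphabetically: ammine before bipyridine before cyano before hydroxo.

ammine(2,2'-bipyridine)dicyanohydroxolead(IV) fluoride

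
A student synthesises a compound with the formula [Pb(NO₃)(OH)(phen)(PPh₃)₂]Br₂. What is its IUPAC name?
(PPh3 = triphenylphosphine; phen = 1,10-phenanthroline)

hydroxonitrato(1,10-phenanthroline)bis(triphenylphosphine)lead(IV) bromide

The 2 bromide counter-ions carry a total charge of -2, so each complex ion is 2+.
Ligand charges: 1×nitrato (-1 each), 2×triphenylphosphine (neutral), 1×1,10-phenanthroline (neutral), 1×hydroxo (-1 each); total -2. So Pb + (-2) = 2+, giving Pb = +4.
Ligands are named alphabetically: hydroxo before nitrato before phenanthroline before triphenylphosphine.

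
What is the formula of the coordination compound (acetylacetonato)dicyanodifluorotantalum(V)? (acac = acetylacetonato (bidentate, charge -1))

[Ta(acac)(CN)2F2]

Ligands: 2 cyano (CN, -1), 2 fluoro (F, -1), 1 acetylacetonato (acac, -1). Ligand charge sum = -5.
With Ta in oxidation state +5, the complex ion is [Ta...].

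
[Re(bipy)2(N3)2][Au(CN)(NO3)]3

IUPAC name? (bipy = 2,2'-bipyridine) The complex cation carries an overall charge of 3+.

Both ions are complex: the cation is named first with the plain metal name, the anion second with the -ate form; each ion's ligands are alphabetised independently.
The complex cation is given as 3+; its ligand charges sum to -2, so Re = +5.
With 3 anions per cation, each anion must be 3/3 = 1−.
Anion: ligand charges sum to -2; for the ion to be 1−, Au = +1.

diazidobis(2,2'-bipyridine)rhenium(V) cyanonitratoaurate(I)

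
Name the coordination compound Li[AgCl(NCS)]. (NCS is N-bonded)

The 1 lithium counter-ion carries a total charge of +1, so each complex ion is 1−.
Ligand charges: 1×chloro (-1 each), 1×isothiocyanato (-1 each); total -2. So Ag + (-2) = 1−, giving Ag = +1.
The complex ion is anionic, so silver takes the -ate form argentate(I).

lithium chloroisothiocyanatoargentate(I)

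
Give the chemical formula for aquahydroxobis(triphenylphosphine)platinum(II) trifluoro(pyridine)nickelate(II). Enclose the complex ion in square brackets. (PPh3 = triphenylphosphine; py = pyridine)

Cation [Pt…]: ligand charges -1, Pt(II) ⇒ ion charge 1+.
Anion [Ni…]: ligand charges -3, Ni(II) ⇒ ion charge 1−.
One 1+ cation balances one 1− anion.

[Pt(H2O)(OH)(PPh3)2][NiF3(py)]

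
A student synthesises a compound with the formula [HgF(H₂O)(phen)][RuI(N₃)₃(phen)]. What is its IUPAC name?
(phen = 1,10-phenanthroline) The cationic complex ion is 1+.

aquafluoro(1,10-phenanthroline)mercury(II) triazidoiodo(1,10-phenanthroline)ruthenate(III)

Both ions are complex: the cation is named first with the plain metal name, the anion second with the -ate form; each ion's ligands are alphabetised independently.
The complex cation is given as 1+; its ligand charges sum to -1, so Hg = +2.
A 1:1 salt means the anion carries the equal and opposite charge, 1−.
Anion: ligand charges sum to -4; for the ion to be 1−, Ru = +3.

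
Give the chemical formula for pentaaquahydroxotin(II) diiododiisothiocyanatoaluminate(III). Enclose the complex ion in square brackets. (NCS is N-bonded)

Cation [Sn…]: ligand charges -1, Sn(II) ⇒ ion charge 1+.
Anion [Al…]: ligand charges -4, Al(III) ⇒ ion charge 1−.
One 1+ cation balances one 1− anion.

[Sn(H2O)5(OH)][AlI2(NCS)2]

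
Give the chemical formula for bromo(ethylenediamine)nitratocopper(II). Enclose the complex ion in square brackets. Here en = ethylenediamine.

Ligands: 1 ethylenediamine (en, neutral), 1 bromo (Br, -1), 1 nitrato (NO3, -1). Ligand charge sum = -2.
With Cu in oxidation state +2, the complex ion is [Cu...].

[CuBr(en)(NO3)]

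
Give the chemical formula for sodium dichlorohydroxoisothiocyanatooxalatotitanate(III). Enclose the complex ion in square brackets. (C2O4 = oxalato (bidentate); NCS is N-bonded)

Ligands: 1 hydroxo (OH, -1), 2 chloro (Cl, -1), 1 oxalato (C2O4, -2), 1 isothiocyanato (NCS, -1). Ligand charge sum = -6.
With Ti in oxidation state +3, the complex ion is [Ti...]^3−.
Charge balance with sodium (+1) requires 1 complex ion per 3 sodium.

Na3[Ti(C2O4)Cl2(NCS)(OH)]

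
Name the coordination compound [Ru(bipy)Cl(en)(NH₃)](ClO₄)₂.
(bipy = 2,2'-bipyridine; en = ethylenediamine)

ammine(2,2'-bipyridine)chloro(ethylenediamine)ruthenium(III) perchlorate

The 2 perchlorate counter-ions carry a total charge of -2, so each complex ion is 2+.
Ligand charges: 1×ammine (neutral), 1×chloro (-1 each), 1×2,2'-bipyridine (neutral), 1×ethylenediamine (neutral); total -1. So Ru + (-1) = 2+, giving Ru = +3.
Ligands are named alphabetically: ammine before bipyridine before chloro before ethylenediamine.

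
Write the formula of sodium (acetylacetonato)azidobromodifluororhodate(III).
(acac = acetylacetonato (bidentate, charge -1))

Na2[Rh(acac)BrF2(N3)]

Ligands: 1 bromo (Br, -1), 2 fluoro (F, -1), 1 acetylacetonato (acac, -1), 1 azido (N3, -1). Ligand charge sum = -5.
Charge balance with sodium (+1) requires 1 complex ion per 2 sodium.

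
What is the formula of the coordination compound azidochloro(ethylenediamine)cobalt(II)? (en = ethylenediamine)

Ligands: 1 chloro (Cl, -1), 1 ethylenediamine (en, neutral), 1 azido (N3, -1). Ligand charge sum = -2.
With Co in oxidation state +2, the complex ion is [Co...].

[CoCl(en)(N3)]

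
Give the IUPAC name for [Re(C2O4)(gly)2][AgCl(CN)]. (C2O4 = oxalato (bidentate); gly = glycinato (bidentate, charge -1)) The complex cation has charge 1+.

bis(glycinato)oxalatorhenium(V) chlorocyanoargentate(I)

The complex cation is given as 1+; its ligand charges sum to -4, so Re = +5.
A 1:1 salt means the anion carries the equal and opposite charge, 1−.
Anion: ligand charges sum to -2; for the ion to be 1−, Ag = +1.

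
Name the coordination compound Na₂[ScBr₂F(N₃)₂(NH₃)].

sodium amminediazidodibromofluoroscandate(III)

The 2 sodium counter-ions carry a total charge of +2, so each complex ion is 2−.
Ligand charges: 2×bromo (-1 each), 1×fluoro (-1 each), 2×azido (-1 each), 1×ammine (neutral); total -5. So Sc + (-5) = 2−, giving Sc = +3.
Ligands are named alphabetically: ammine before azido before bromo before fluoro.
The complex ion is anionic, so scandium takes the -ate form scandate(III).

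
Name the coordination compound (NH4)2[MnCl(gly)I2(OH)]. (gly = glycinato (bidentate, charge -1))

The 2 ammonium counter-ions carry a total charge of +2, so each complex ion is 2−.
Ligand charges: 2×iodo (-1 each), 1×chloro (-1 each), 1×hydroxo (-1 each), 1×glycinato (-1 each); total -5. So Mn + (-5) = 2−, giving Mn = +3.
Ligands are named alphabetically: chloro before glycinato before hydroxo before iodo.
The complex ion is anionic, so manganese takes the -ate form manganate(III).

ammonium chloro(glycinato)hydroxodiiodomanganate(III)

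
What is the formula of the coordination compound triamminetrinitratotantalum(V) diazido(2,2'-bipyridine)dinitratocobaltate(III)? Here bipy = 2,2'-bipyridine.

[Ta(NH3)3(NO3)3][Co(bipy)(N3)2(NO3)2]2

Cation [Ta…]: ligand charges -3, Ta(V) ⇒ ion charge 2+.
Anion [Co…]: ligand charges -4, Co(III) ⇒ ion charge 1−.
One 2+ cation requires 2 of the 1− anion.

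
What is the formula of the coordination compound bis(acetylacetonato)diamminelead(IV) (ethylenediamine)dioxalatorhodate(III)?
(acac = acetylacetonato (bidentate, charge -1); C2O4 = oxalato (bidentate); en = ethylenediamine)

Cation [Pb…]: ligand charges -2, Pb(IV) ⇒ ion charge 2+.
Anion [Rh…]: ligand charges -4, Rh(III) ⇒ ion charge 1−.
One 2+ cation requires 2 of the 1− anion.

[Pb(acac)2(NH3)2][Rh(C2O4)2(en)]2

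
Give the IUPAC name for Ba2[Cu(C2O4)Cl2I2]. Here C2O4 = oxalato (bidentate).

The 2 barium counter-ions carry a total charge of +4, so each complex ion is 4−.
Ligand charges: 2×chloro (-1 each), 1×oxalato (-2 each), 2×iodo (-1 each); total -6. So Cu + (-6) = 4−, giving Cu = +2.
Ligands are named alphabetically: chloro before iodo before oxalato.
The complex ion is anionic, so copper takes the -ate form cuprate(II).

barium dichlorodiiodooxalatocuprate(II)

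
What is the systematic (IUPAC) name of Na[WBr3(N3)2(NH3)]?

The 1 sodium counter-ion carries a total charge of +1, so each complex ion is 1−.
Ligand charges: 1×ammine (neutral), 2×azido (-1 each), 3×bromo (-1 each); total -5. So W + (-5) = 1−, giving W = +4.
Ligands are named alphabetically: ammine before azido before bromo.
The complex ion is anionic, so tungsten takes the -ate form tungstate(IV).

sodium amminediazidotribromotungstate(IV)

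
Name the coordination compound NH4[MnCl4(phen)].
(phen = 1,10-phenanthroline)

The 1 ammonium counter-ion carries a total charge of +1, so each complex ion is 1−.
Ligand charges: 4×chloro (-1 each), 1×1,10-phenanthroline (neutral); total -4. So Mn + (-4) = 1−, giving Mn = +3.
Ligands are named alphabetically: chloro before phenanthroline.
The complex ion is anionic, so manganese takes the -ate form manganate(III).

ammonium tetrachloro(1,10-phenanthroline)manganate(III)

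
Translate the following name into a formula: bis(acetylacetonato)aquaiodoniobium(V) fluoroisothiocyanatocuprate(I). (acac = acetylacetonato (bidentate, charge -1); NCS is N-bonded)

Cation [Nb…]: ligand charges -3, Nb(V) ⇒ ion charge 2+.
Anion [Cu…]: ligand charges -2, Cu(I) ⇒ ion charge 1−.

[Nb(acac)2(H2O)I][CuF(NCS)]2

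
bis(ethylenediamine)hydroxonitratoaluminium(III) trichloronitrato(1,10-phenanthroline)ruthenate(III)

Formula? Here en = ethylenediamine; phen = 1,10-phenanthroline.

[Al(en)2(NO3)(OH)][RuCl3(NO3)(phen)]

Cation [Al…]: ligand charges -2, Al(III) ⇒ ion charge 1+.
Anion [Ru…]: ligand charges -4, Ru(III) ⇒ ion charge 1−.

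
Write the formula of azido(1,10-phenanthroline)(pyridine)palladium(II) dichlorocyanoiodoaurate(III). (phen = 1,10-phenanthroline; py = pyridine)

[Pd(N3)(phen)(py)][AuCl2(CN)I]

Cation [Pd…]: ligand charges -1, Pd(II) ⇒ ion charge 1+.
Anion [Au…]: ligand charges -4, Au(III) ⇒ ion charge 1−.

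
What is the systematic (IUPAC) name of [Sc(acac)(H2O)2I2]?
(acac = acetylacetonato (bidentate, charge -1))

There is no counter-ion, so the complex is neutral overall.
Ligand charges: 1×acetylacetonato (-1 each), 2×iodo (-1 each), 2×aqua (neutral); total -3. So Sc + (-3) = 0, giving Sc = +3.
Ligands are named alphabetically: acetylacetonato before aqua before iodo.

(acetylacetonato)diaquadiiodoscandium(III)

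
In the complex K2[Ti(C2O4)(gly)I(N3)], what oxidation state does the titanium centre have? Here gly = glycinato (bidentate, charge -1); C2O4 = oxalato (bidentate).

2 potassium outside the brackets (+1 each) → the complex ion is 2−.
Ligand charges: 1×N3 = -1; 1×gly = -1; 1×C2O4 = -2; 1×I = -1; sum -5.
Ti + (-5) = 2− ⇒ Ti is +3.

+3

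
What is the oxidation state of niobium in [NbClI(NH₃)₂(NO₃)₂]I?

+5

1 iodide outside the brackets (-1 each) → the complex ion is 1+.
Ligand charges: 1×Cl = -1; 2×NO3 = -2; 1×I = -1; 2×NH3 neutral; sum -4.
Nb + (-4) = 1+ ⇒ Nb is +5.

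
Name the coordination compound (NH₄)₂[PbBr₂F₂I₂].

The 2 ammonium counter-ions carry a total charge of +2, so each complex ion is 2−.
Ligand charges: 2×fluoro (-1 each), 2×bromo (-1 each), 2×iodo (-1 each); total -6. So Pb + (-6) = 2−, giving Pb = +4.
Ligands are named alphabetically: bromo before fluoro before iodo.
The complex ion is anionic, so lead takes the -ate form plumbate(IV).

ammonium dibromodifluorodiiodoplumbate(IV)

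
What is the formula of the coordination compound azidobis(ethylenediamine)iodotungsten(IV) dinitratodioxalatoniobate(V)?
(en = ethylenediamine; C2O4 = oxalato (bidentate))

[W(en)2I(N3)][Nb(C2O4)2(NO3)2]2

Cation [W…]: ligand charges -2, W(IV) ⇒ ion charge 2+.
Anion [Nb…]: ligand charges -6, Nb(V) ⇒ ion charge 1−.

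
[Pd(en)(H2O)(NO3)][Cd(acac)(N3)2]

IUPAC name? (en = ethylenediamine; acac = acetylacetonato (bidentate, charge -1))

aqua(ethylenediamine)nitratopalladium(II) (acetylacetonato)diazidocadmate(II)

Both ions are complex: the cation is named first with the plain metal name, the anion second with the -ate form; each ion's ligands are alphabetised independently.
Cadmium is always +2 in its complexes; the anion's ligand charges sum to -3, so the complex anion is 1−.
A 1:1 salt means the cation carries the equal and opposite charge, 1+.
Cation: ligand charges sum to -1; for the ion to be 1+, Pd = +2.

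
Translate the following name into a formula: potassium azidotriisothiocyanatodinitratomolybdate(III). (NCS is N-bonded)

K3[Mo(N3)(NCS)3(NO3)2]

Ligands: 2 nitrato (NO3, -1), 3 isothiocyanato (NCS, -1), 1 azido (N3, -1). Ligand charge sum = -6.
With Mo in oxidation state +3, the complex ion is [Mo...]^3−.
Charge balance with potassium (+1) requires 1 complex ion per 3 potassium.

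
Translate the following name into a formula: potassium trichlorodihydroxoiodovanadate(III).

Ligands: 1 iodo (I, -1), 2 hydroxo (OH, -1), 3 chloro (Cl, -1). Ligand charge sum = -6.
Charge balance with potassium (+1) requires 1 complex ion per 3 potassium.

K3[VCl3I(OH)2]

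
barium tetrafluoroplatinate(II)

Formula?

Ligands: 4 fluoro (F, -1). Ligand charge sum = -4.
With Pt in oxidation state +2, the complex ion is [Pt...]^2−.
Charge balance with barium (+2) requires 1 complex ion per 1 barium.

Ba[PtF4]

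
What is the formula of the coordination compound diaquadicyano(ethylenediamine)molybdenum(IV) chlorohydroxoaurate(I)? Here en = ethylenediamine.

Cation [Mo…]: ligand charges -2, Mo(IV) ⇒ ion charge 2+.
Anion [Au…]: ligand charges -2, Au(I) ⇒ ion charge 1−.

[Mo(CN)2(en)(H2O)2][AuCl(OH)]2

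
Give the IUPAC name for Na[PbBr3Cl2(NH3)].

sodium amminetribromodichloroplumbate(IV)

The 1 sodium counter-ion carries a total charge of +1, so each complex ion is 1−.
Ligand charges: 2×chloro (-1 each), 3×bromo (-1 each), 1×ammine (neutral); total -5. So Pb + (-5) = 1−, giving Pb = +4.
The complex ion is anionic, so lead takes the -ate form plumbate(IV).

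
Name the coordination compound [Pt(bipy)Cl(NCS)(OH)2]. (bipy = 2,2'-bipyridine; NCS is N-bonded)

There is no counter-ion, so the complex is neutral overall.
Ligand charges: 2×hydroxo (-1 each), 1×2,2'-bipyridine (neutral), 1×chloro (-1 each), 1×isothiocyanato (-1 each); total -4. So Pt + (-4) = 0, giving Pt = +4.
Ligands are named alphabetically: bipyridine before chloro before hydroxo before isothiocyanato.

(2,2'-bipyridine)chlorodihydroxoisothiocyanatoplatinum(IV)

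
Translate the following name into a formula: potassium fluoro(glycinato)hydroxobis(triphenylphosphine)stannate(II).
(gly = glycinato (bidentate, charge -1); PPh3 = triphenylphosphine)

K[SnF(gly)(OH)(PPh3)2]

Ligands: 1 hydroxo (OH, -1), 1 glycinato (gly, -1), 1 fluoro (F, -1), 2 triphenylphosphine (PPh3, neutral). Ligand charge sum = -3.
Charge balance with potassium (+1) requires 1 complex ion per 1 potassium.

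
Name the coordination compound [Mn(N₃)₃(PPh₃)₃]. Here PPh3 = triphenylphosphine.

There is no counter-ion, so the complex is neutral overall.
Ligand charges: 3×azido (-1 each), 3×triphenylphosphine (neutral); total -3. So Mn + (-3) = 0, giving Mn = +3.
Ligands are named alphabetically: azido before triphenylphosphine.

triazidotris(triphenylphosphine)manganese(III)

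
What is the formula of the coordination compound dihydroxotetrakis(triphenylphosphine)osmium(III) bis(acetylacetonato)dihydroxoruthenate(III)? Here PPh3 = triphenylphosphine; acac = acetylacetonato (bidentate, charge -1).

Cation [Os…]: ligand charges -2, Os(III) ⇒ ion charge 1+.
Anion [Ru…]: ligand charges -4, Ru(III) ⇒ ion charge 1−.

[Os(OH)2(PPh3)4][Ru(acac)2(OH)2]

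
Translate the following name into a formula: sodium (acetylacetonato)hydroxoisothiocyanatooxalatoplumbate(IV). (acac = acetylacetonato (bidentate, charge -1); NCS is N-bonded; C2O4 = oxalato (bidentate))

Na[Pb(acac)(C2O4)(NCS)(OH)]

Ligands: 1 hydroxo (OH, -1), 1 acetylacetonato (acac, -1), 1 isothiocyanato (NCS, -1), 1 oxalato (C2O4, -2). Ligand charge sum = -5.
With Pb in oxidation state +4, the complex ion is [Pb...]^1−.
Charge balance with sodium (+1) requires 1 complex ion per 1 sodium.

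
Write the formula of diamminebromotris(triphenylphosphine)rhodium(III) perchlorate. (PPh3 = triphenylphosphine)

[RhBr(NH3)2(PPh3)3](ClO4)2

Ligands: 1 bromo (Br, -1), 3 triphenylphosphine (PPh3, neutral), 2 ammine (NH3, neutral). Ligand charge sum = -1.
With Rh in oxidation state +3, the complex ion is [Rh...]^2+.
Charge balance with perchlorate (-1) requires 1 complex ion per 2 perchlorate.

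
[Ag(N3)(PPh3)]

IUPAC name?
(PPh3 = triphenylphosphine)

azido(triphenylphosphine)silver(I)

There is no counter-ion, so the complex is neutral overall.
Ligand charges: 1×triphenylphosphine (neutral), 1×azido (-1 each); total -1. So Ag + (-1) = 0, giving Ag = +1.
Ligands are named alphabetically: azido before triphenylphosphine.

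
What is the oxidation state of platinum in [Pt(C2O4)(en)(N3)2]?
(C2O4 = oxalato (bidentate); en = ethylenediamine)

No counter-ion: the bracketed complex is neutral.
Ligand charges: 2×N3 = -2; 1×C2O4 = -2; 1×en neutral; sum -4.
Pt + (-4) = 0 ⇒ Pt is +4.

+4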